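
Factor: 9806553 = 3^2*29^1*37573^1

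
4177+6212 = 10389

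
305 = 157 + 148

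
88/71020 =22/17755 = 0.00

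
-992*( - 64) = 63488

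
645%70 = 15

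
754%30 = 4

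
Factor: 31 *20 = 620 = 2^2* 5^1*31^1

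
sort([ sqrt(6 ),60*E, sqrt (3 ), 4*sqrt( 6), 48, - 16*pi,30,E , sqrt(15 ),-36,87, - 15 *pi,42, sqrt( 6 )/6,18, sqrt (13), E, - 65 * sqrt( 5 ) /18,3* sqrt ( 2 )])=[ - 16*pi,-15*pi, - 36, -65*sqrt ( 5 )/18,sqrt (6 )/6 , sqrt( 3),  sqrt(6 ),E,E,  sqrt ( 13) , sqrt(15 )  ,  3*sqrt( 2), 4 *sqrt( 6),18, 30,42,48, 87, 60*E ] 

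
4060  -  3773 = 287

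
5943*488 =2900184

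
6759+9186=15945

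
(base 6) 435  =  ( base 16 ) a7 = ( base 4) 2213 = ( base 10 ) 167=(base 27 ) 65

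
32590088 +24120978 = 56711066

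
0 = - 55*0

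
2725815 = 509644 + 2216171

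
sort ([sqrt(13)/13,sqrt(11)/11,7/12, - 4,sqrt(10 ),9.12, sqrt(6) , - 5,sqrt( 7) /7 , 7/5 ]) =[ - 5, - 4,sqrt(13)/13, sqrt(11)/11, sqrt(7)/7, 7/12 , 7/5, sqrt(6) , sqrt( 10),9.12]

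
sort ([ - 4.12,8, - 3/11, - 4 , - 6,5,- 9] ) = [ - 9,-6, - 4.12, - 4,-3/11, 5,8 ] 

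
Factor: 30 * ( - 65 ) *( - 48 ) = 93600 = 2^5* 3^2*5^2*13^1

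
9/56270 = 9/56270 = 0.00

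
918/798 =1+ 20/133= 1.15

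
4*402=1608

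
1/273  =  1/273 = 0.00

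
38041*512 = 19476992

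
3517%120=37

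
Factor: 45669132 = 2^2 * 3^2*761^1 * 1667^1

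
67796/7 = 9685 + 1/7 = 9685.14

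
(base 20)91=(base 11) 155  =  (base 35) 56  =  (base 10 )181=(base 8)265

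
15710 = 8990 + 6720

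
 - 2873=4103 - 6976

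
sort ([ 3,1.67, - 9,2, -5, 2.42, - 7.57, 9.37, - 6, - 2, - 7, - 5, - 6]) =[ - 9, - 7.57, - 7, - 6 ,-6, - 5, - 5, - 2,  1.67, 2, 2.42, 3, 9.37]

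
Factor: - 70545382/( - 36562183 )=2^1*7^(  -  2)*746167^(  -  1)*35272691^1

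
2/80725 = 2/80725 = 0.00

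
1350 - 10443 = -9093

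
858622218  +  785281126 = 1643903344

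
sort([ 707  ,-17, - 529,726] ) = [ - 529, - 17, 707, 726 ] 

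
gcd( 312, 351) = 39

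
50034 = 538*93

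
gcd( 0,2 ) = 2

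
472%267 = 205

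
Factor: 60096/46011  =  64/49  =  2^6*7^( - 2)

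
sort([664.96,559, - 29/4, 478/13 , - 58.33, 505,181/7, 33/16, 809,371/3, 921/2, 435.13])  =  [ - 58.33, - 29/4,33/16,181/7,478/13,371/3, 435.13,921/2,505,559,664.96,809 ]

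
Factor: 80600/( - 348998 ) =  - 100/433  =  - 2^2*5^2*433^( - 1 )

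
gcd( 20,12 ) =4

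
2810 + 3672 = 6482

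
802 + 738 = 1540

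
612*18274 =11183688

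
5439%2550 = 339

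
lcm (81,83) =6723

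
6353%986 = 437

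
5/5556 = 5/5556 = 0.00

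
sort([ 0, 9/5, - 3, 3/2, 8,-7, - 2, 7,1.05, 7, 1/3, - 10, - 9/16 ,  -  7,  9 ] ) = [ - 10, - 7, - 7, - 3, - 2,  -  9/16 , 0, 1/3, 1.05, 3/2, 9/5,7,  7,  8,9 ] 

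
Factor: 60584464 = 2^4 * 17^1 * 19^2 * 617^1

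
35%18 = 17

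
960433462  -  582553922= 377879540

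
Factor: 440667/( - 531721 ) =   -  3^3*19^1 * 619^( - 1) = - 513/619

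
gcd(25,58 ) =1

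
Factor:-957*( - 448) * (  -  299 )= - 2^6*3^1*7^1*11^1*13^1*23^1*29^1 = - 128192064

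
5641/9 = 5641/9= 626.78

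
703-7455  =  -6752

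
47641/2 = 47641/2 =23820.50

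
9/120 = 3/40=0.07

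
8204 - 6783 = 1421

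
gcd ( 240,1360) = 80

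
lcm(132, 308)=924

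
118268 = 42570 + 75698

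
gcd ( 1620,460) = 20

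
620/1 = 620  =  620.00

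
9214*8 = 73712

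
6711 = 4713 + 1998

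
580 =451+129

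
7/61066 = 7/61066= 0.00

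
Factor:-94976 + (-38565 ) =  - 133541 = -  133541^1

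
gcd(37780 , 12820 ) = 20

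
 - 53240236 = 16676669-69916905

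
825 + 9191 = 10016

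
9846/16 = 615  +  3/8=615.38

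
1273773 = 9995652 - 8721879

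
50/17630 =5/1763 = 0.00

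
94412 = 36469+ 57943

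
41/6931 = 41/6931 = 0.01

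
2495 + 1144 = 3639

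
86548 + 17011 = 103559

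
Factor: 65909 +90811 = 2^4*3^1*5^1*653^1 =156720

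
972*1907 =1853604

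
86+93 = 179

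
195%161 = 34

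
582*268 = 155976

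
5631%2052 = 1527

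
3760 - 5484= - 1724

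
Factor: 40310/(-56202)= -3^(-1)*5^1*17^(-1 ) *19^(-1)*139^1= - 695/969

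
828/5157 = 92/573 = 0.16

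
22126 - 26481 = -4355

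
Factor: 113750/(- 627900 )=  - 2^( - 1)*3^(-1)*5^2*23^( - 1 ) = - 25/138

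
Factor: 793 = 13^1*61^1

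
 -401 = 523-924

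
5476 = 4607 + 869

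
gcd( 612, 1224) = 612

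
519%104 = 103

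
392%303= 89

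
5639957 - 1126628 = 4513329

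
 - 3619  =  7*( - 517 ) 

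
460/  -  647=-460/647 = - 0.71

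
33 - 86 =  - 53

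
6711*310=2080410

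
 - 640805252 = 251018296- 891823548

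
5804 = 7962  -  2158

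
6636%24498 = 6636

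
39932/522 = 76+130/261 = 76.50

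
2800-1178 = 1622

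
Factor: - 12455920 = -2^4 * 5^1*155699^1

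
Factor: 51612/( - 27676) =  - 69/37 = - 3^1*23^1*37^( - 1) 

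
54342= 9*6038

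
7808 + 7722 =15530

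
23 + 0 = 23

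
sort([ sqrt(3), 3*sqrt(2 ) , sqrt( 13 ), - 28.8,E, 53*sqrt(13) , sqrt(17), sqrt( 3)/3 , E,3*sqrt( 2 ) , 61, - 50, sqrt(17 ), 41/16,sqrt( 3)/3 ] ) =[-50,-28.8, sqrt(3)/3,  sqrt ( 3)/3,sqrt(3 ),41/16 , E, E,sqrt(13) , sqrt( 17),sqrt( 17), 3 * sqrt( 2 ),3*sqrt(2),61 , 53*sqrt(13 ) ]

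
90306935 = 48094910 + 42212025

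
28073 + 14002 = 42075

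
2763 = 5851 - 3088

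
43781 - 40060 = 3721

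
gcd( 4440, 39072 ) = 888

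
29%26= 3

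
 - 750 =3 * ( - 250)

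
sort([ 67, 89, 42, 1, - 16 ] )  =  [ - 16, 1,  42, 67, 89 ] 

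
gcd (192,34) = 2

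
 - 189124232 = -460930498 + 271806266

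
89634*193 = 17299362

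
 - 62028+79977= 17949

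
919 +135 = 1054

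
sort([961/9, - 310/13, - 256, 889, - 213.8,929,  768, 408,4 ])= [ - 256, - 213.8, - 310/13,4,961/9,  408,768,889, 929] 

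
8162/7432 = 4081/3716 = 1.10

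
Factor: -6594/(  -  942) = 7^1  =  7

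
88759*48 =4260432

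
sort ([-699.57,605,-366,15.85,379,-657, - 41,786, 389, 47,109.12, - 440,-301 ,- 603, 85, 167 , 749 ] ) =[-699.57,-657, - 603,-440,-366, -301,-41, 15.85,47, 85, 109.12,167,379, 389,605,749, 786 ] 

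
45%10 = 5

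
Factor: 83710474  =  2^1 * 109^1*151^1*2543^1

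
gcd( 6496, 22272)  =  928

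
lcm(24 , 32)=96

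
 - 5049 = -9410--4361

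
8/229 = 8/229 = 0.03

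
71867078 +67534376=139401454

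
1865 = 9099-7234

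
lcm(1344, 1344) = 1344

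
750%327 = 96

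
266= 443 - 177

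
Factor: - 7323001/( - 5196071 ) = 7^2*59^( - 1 )*199^1*751^1*88069^( - 1)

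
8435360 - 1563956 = 6871404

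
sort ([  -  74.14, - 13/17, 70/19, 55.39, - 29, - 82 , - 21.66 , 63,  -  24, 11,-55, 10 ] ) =[ - 82, - 74.14,-55, - 29,  -  24, - 21.66,-13/17, 70/19,10, 11, 55.39, 63] 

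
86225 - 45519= 40706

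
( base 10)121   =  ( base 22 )5B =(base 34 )3j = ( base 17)72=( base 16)79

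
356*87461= 31136116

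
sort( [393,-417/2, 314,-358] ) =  [ - 358, - 417/2,314,393] 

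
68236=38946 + 29290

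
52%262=52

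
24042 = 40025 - 15983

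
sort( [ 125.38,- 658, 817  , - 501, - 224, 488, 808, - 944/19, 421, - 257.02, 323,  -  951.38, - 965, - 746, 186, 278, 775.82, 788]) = [ -965,  -  951.38, - 746, - 658,- 501,-257.02,  -  224 ,  -  944/19,125.38,186, 278, 323, 421, 488, 775.82, 788, 808,817 ]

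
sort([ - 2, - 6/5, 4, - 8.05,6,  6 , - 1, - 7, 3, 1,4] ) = [ - 8.05, - 7, - 2, - 6/5,-1, 1, 3, 4,4,6,  6]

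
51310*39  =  2001090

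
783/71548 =783/71548  =  0.01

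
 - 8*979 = - 7832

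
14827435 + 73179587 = 88007022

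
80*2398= 191840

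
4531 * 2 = 9062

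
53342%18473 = 16396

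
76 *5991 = 455316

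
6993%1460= 1153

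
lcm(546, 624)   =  4368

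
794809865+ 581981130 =1376790995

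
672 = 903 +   -  231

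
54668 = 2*27334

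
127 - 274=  - 147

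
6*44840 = 269040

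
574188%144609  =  140361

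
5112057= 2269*2253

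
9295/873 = 9295/873 = 10.65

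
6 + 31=37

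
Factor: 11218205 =5^1 * 61^1*36781^1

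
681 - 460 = 221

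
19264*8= 154112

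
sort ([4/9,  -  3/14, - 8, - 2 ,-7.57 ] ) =[ - 8, - 7.57 , - 2 ,  -  3/14,4/9]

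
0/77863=0 =0.00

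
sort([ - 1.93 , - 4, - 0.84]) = [ - 4, - 1.93, - 0.84]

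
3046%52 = 30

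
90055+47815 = 137870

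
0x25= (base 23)1E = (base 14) 29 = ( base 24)1D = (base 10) 37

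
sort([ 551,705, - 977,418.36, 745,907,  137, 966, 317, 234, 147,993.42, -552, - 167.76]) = [ - 977, - 552,-167.76,  137,  147 , 234, 317 , 418.36 , 551,705, 745,  907,966, 993.42 ] 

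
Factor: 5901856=2^5 *17^1*19^1*571^1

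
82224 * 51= 4193424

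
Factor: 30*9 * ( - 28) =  - 7560 = - 2^3*3^3*5^1*7^1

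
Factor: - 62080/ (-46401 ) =2^7 * 3^( - 1) * 5^1*97^1*15467^ (  -  1 )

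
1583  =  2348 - 765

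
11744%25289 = 11744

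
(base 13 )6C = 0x5a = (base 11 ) 82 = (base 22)42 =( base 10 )90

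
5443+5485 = 10928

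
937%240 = 217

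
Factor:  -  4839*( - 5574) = 2^1*3^2*929^1*1613^1 = 26972586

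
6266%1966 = 368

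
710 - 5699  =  -4989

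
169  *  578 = 97682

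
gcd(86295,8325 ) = 15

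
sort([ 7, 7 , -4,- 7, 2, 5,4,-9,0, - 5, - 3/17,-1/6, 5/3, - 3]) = [-9, - 7, - 5 , - 4, - 3,-3/17, - 1/6, 0, 5/3,2, 4,5 , 7,  7]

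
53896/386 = 139 + 121/193 = 139.63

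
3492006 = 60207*58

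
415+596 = 1011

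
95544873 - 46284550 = 49260323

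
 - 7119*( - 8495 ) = 60475905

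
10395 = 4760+5635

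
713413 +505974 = 1219387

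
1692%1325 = 367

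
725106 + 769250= 1494356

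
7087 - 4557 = 2530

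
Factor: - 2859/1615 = -3^1*5^ (-1 ) * 17^( - 1 ) * 19^( - 1)*953^1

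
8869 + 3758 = 12627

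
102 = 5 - - 97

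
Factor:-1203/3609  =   - 1/3 = - 3^( - 1) 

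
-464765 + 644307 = 179542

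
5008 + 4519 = 9527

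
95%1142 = 95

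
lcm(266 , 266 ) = 266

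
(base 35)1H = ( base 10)52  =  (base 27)1p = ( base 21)2a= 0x34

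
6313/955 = 6 + 583/955  =  6.61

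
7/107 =7/107 = 0.07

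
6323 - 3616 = 2707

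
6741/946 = 7 + 119/946 =7.13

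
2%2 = 0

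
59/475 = 59/475 = 0.12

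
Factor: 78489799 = 17^2*31^1*8761^1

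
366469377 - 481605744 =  - 115136367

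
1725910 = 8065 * 214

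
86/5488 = 43/2744 =0.02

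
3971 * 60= 238260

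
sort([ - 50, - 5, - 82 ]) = [ - 82,-50, - 5]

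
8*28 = 224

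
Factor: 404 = 2^2*101^1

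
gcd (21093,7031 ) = 7031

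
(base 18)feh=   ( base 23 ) 9G0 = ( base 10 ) 5129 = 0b1010000001001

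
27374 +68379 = 95753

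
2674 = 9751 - 7077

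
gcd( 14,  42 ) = 14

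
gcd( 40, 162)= 2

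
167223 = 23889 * 7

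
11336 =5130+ 6206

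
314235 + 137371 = 451606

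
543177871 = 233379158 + 309798713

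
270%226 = 44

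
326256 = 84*3884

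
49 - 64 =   -  15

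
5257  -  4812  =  445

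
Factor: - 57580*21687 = -2^2*3^1* 5^1*2879^1*7229^1 = - 1248737460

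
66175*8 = 529400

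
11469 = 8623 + 2846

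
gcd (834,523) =1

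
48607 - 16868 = 31739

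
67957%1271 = 594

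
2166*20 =43320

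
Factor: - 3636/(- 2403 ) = 2^2 * 3^( - 1)*89^(  -  1)*101^1 = 404/267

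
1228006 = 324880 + 903126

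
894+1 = 895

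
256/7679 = 256/7679 = 0.03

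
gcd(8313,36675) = 489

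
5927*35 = 207445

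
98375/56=98375/56 = 1756.70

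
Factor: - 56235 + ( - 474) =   -  3^2*6301^1= - 56709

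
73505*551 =40501255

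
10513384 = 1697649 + 8815735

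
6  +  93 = 99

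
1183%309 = 256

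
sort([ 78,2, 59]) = [ 2, 59,78 ] 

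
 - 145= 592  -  737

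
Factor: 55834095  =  3^1*5^1* 3722273^1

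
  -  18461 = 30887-49348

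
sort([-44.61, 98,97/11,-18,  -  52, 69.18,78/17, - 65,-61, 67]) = [ - 65, - 61,  -  52, -44.61,-18, 78/17,  97/11 , 67,69.18,98]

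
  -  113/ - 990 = 113/990   =  0.11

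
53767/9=53767/9= 5974.11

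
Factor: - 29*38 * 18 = -19836 = - 2^2*3^2 * 19^1*29^1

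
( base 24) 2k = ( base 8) 104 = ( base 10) 68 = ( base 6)152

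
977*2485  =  2427845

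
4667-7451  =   - 2784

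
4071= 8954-4883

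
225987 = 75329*3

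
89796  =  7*12828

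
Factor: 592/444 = 4/3 = 2^2*3^( - 1) 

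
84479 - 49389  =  35090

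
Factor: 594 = 2^1*3^3 * 11^1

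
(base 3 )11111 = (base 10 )121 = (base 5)441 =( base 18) 6d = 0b1111001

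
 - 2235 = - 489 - 1746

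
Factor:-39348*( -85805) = 2^2*3^2 * 5^1*131^2*1093^1 = 3376255140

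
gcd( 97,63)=1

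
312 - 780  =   - 468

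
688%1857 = 688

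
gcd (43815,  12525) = 15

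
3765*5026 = 18922890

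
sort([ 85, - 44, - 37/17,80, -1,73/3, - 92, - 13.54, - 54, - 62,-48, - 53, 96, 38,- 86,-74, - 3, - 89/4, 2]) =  [  -  92,-86, - 74 , - 62,-54, - 53 ,  -  48, - 44 ,-89/4, - 13.54 , - 3,-37/17, - 1, 2,73/3, 38, 80, 85,  96]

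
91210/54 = 1689  +  2/27 =1689.07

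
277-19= 258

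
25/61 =25/61 = 0.41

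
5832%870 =612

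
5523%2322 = 879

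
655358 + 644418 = 1299776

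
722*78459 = 56647398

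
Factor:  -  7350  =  - 2^1*3^1*5^2*7^2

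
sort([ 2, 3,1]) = [ 1,2, 3] 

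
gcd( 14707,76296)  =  11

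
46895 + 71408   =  118303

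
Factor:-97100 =  -  2^2* 5^2*971^1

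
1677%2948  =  1677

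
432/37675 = 432/37675 = 0.01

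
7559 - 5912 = 1647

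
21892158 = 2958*7401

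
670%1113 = 670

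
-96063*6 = - 576378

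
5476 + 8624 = 14100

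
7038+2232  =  9270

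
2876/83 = 34 + 54/83 = 34.65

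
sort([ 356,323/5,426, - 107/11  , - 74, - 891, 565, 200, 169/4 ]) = [ - 891, - 74,-107/11, 169/4, 323/5,200 , 356,426,565] 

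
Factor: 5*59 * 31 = 5^1  *31^1*59^1  =  9145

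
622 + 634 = 1256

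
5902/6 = 2951/3 = 983.67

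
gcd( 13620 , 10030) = 10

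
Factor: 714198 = 2^1*3^1*119033^1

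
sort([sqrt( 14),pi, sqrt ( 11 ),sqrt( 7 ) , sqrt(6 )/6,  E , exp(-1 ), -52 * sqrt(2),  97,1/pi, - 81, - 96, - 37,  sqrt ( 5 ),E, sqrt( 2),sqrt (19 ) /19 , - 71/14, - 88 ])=[ - 96, - 88, - 81, - 52*sqrt( 2), - 37, - 71/14 , sqrt( 19 )/19, 1/pi, exp( - 1 ),sqrt( 6 )/6,sqrt(2), sqrt( 5 ),  sqrt( 7 ),E,E, pi, sqrt(11 ),sqrt( 14),97 ] 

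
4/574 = 2/287 = 0.01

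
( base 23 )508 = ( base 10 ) 2653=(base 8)5135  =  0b101001011101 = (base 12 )1651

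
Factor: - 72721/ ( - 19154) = 2^( - 1)*11^2*61^( - 1 )*157^( - 1) *601^1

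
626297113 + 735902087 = 1362199200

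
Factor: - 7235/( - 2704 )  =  2^( - 4)*5^1*13^( - 2)*1447^1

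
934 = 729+205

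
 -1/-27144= 1/27144 = 0.00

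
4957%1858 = 1241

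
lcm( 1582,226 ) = 1582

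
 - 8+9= 1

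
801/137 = 801/137 = 5.85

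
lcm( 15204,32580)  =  228060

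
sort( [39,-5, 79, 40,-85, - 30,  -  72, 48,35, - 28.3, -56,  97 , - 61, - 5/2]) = [ -85, - 72, - 61,-56, - 30, - 28.3, - 5,- 5/2 , 35, 39,40, 48,79, 97 ]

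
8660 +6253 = 14913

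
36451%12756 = 10939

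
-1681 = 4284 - 5965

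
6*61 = 366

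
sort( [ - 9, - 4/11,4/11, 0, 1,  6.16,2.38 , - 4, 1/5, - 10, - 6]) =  [ - 10 ,-9,- 6, - 4,  -  4/11, 0,1/5, 4/11,  1,  2.38,6.16 ] 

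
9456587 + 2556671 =12013258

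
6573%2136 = 165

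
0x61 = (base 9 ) 117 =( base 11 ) 89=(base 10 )97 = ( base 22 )49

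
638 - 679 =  - 41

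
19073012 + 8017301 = 27090313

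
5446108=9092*599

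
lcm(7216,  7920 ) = 324720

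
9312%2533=1713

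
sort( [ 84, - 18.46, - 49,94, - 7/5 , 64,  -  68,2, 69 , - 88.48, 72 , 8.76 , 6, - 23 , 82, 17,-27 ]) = [ - 88.48 , - 68, - 49, - 27, - 23, - 18.46, - 7/5 , 2,6, 8.76,17,64,69 , 72, 82 , 84, 94]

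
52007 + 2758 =54765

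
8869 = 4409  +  4460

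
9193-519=8674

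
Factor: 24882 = 2^1*3^1*11^1*13^1*29^1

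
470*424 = 199280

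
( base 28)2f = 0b1000111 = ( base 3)2122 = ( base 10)71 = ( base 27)2H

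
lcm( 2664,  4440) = 13320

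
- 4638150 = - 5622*825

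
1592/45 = 1592/45= 35.38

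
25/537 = 25/537 = 0.05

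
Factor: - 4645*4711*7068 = -154666181460 = - 2^2 *3^1*5^1*7^1*19^1*31^1*673^1*929^1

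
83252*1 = 83252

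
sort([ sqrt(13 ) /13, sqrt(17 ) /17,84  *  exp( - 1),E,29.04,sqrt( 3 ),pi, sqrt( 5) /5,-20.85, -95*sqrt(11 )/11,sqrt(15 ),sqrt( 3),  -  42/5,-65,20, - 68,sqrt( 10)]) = [ - 68,  -  65, - 95*sqrt( 11)/11, - 20.85, - 42/5,  sqrt( 17) /17,sqrt(13 ) /13, sqrt (5)/5, sqrt (3 ), sqrt(3),E,pi, sqrt(10 ),  sqrt (15),20,29.04,84*exp( - 1)]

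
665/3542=95/506 = 0.19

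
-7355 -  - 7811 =456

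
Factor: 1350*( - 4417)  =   - 2^1*3^3*5^2*7^1*631^1 = -5962950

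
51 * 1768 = 90168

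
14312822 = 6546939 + 7765883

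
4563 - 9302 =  - 4739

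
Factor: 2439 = 3^2*271^1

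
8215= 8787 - 572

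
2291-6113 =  - 3822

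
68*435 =29580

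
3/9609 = 1/3203 = 0.00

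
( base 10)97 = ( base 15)67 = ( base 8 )141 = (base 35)2R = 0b1100001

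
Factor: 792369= 3^3*29347^1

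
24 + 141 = 165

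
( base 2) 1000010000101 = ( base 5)113404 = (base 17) ead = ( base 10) 4229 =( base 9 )5718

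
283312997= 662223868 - 378910871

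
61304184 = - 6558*(  -  9348 ) 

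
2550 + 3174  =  5724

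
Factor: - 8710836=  - 2^2*3^1*23^1*37^1*853^1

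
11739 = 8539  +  3200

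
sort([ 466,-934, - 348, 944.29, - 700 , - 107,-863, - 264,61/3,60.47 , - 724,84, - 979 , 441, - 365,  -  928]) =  [ - 979, - 934, - 928, - 863  , - 724, - 700, - 365,-348, - 264, - 107,61/3, 60.47,84,441,466, 944.29]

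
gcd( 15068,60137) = 1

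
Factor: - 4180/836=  - 5^1 = - 5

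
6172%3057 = 58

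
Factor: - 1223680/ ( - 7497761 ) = 2^10* 5^1* 19^( - 1 )*239^1*394619^( - 1 ) 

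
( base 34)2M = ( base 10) 90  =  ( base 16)5A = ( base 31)2s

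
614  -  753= - 139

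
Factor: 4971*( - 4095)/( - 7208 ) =2^(-3)*3^3*5^1*7^1 * 13^1 * 17^( - 1)*53^( - 1)*1657^1 =20356245/7208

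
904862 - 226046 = 678816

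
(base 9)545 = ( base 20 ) 126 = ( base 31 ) ec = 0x1BE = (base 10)446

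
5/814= 5/814=0.01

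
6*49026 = 294156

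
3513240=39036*90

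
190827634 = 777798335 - 586970701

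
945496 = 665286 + 280210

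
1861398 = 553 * 3366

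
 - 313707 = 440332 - 754039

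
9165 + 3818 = 12983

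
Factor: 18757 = 18757^1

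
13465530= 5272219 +8193311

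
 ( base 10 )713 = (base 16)2C9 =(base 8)1311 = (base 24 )15h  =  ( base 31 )n0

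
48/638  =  24/319  =  0.08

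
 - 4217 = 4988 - 9205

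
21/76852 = 21/76852 = 0.00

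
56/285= 56/285 = 0.20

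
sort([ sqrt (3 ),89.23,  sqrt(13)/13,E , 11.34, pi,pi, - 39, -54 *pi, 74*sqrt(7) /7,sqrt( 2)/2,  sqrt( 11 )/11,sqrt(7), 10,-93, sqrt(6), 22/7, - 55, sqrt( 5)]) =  [ - 54 *pi , - 93, - 55, - 39, sqrt( 13)/13 , sqrt (11)/11, sqrt( 2) /2, sqrt(3), sqrt(5 ),sqrt(6), sqrt( 7), E, pi,pi, 22/7,  10, 11.34,  74*sqrt(7 )/7,  89.23]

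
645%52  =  21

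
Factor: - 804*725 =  - 582900=- 2^2 *3^1*5^2 * 29^1*67^1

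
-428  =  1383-1811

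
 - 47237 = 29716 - 76953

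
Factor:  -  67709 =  - 67709^1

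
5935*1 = 5935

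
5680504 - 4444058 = 1236446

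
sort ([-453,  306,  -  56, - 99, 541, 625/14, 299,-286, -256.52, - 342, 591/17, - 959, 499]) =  [ - 959, - 453,-342,-286, - 256.52, - 99 , - 56,591/17, 625/14,  299, 306, 499, 541 ] 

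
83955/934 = 83955/934 = 89.89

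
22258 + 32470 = 54728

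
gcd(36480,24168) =456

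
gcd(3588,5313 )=69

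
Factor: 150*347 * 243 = 12648150= 2^1*3^6*5^2* 347^1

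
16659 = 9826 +6833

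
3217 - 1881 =1336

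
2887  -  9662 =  - 6775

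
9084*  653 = 5931852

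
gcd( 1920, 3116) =4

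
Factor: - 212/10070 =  - 2^1*5^(-1 )*19^( - 1)  =  - 2/95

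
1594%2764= 1594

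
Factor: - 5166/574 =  - 3^2= -9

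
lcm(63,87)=1827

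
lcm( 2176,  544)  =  2176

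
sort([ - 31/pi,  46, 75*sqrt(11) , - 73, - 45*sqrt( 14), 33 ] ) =[ - 45*sqrt( 14 ), - 73, - 31/pi , 33, 46, 75*sqrt ( 11)]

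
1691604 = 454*3726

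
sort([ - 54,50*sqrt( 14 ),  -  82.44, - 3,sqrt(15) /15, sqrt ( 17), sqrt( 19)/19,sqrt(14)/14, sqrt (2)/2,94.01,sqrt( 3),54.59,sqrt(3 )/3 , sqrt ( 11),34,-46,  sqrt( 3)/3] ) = [ - 82.44, - 54,-46,-3, sqrt( 19)/19,sqrt(15 ) /15 , sqrt( 14 )/14,sqrt(3)/3,sqrt(3 ) /3,sqrt( 2)/2,sqrt(3),sqrt(11),sqrt(17),34, 54.59, 94.01,  50 *sqrt( 14)]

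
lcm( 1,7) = 7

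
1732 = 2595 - 863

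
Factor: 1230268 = 2^2 * 13^1*59^1*401^1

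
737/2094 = 737/2094 = 0.35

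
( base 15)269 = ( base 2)1000100101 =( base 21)153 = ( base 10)549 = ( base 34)g5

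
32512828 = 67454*482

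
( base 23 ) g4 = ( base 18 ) 12C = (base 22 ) GK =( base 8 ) 564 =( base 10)372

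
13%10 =3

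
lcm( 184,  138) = 552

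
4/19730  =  2/9865 = 0.00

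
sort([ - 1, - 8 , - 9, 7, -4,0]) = [ - 9, - 8, - 4, - 1, 0,7 ] 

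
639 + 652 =1291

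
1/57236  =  1/57236 = 0.00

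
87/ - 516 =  - 1 + 143/172 =-0.17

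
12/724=3/181 = 0.02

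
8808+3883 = 12691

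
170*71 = 12070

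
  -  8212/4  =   - 2053 = - 2053.00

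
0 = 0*36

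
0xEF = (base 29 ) 87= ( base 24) 9n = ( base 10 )239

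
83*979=81257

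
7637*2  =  15274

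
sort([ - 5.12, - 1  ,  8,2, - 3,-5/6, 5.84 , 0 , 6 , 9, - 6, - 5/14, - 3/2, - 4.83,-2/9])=[ - 6, - 5.12, -4.83, - 3, - 3/2, - 1, - 5/6,-5/14,-2/9, 0, 2, 5.84,6,8, 9 ]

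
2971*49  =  145579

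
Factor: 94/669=2^1*3^ ( - 1)*47^1*223^ ( - 1)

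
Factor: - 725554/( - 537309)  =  2^1*3^(-2 )*199^1*227^( - 1)*263^ (-1 )*1823^1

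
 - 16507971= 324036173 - 340544144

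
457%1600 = 457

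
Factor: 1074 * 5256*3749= 2^4*3^3*23^1*73^1 * 163^1*179^1 = 21162895056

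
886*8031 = 7115466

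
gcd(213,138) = 3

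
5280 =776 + 4504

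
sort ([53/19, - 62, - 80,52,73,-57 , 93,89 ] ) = [ - 80,-62, - 57,53/19 , 52,73,  89 , 93]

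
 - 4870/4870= - 1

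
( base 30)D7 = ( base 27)ej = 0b110001101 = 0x18d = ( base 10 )397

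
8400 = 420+7980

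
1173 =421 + 752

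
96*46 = 4416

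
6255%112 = 95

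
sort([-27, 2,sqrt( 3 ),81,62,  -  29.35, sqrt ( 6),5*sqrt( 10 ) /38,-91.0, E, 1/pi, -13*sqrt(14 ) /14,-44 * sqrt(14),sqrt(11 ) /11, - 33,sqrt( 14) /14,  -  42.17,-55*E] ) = [ - 44*sqrt(14),  -  55*E,  -  91.0, - 42.17 ,-33, - 29.35,-27, - 13 * sqrt( 14)/14,sqrt ( 14 ) /14 , sqrt( 11)/11,  1/pi,5*sqrt(10)/38,sqrt( 3),2,sqrt( 6 ),E,62,81] 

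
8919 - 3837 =5082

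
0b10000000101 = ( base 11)856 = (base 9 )1363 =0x405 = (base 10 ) 1029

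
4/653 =4/653  =  0.01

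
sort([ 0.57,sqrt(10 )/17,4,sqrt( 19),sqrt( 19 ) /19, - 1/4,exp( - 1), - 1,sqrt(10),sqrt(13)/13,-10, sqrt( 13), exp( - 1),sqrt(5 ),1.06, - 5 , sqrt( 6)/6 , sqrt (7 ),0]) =[ - 10, - 5, - 1, - 1/4, 0,sqrt(10 )/17,sqrt(19)/19,  sqrt( 13)/13,exp( - 1), exp (-1 ),sqrt(  6 ) /6,0.57,1.06, sqrt ( 5),  sqrt(7), sqrt (10 ), sqrt( 13),4,sqrt(19 )]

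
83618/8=41809/4 = 10452.25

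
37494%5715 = 3204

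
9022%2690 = 952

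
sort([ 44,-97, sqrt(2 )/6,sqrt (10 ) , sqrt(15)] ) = [  -  97, sqrt(2 ) /6,  sqrt ( 10), sqrt(15),44]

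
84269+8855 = 93124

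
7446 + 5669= 13115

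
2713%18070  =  2713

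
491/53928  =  491/53928  =  0.01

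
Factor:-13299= - 3^1*11^1*13^1*31^1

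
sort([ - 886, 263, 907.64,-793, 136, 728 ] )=[ - 886, - 793,  136,263, 728,907.64]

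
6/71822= 3/35911 = 0.00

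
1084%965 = 119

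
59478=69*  862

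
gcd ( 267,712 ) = 89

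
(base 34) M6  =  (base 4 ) 23302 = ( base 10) 754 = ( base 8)1362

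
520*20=10400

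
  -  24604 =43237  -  67841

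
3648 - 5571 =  - 1923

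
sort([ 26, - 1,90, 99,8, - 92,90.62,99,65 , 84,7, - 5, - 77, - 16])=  [  -  92, - 77, - 16 , - 5, - 1,7, 8,26,65,84 , 90,90.62 , 99,99]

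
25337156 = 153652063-128314907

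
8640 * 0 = 0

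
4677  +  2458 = 7135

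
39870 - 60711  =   - 20841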